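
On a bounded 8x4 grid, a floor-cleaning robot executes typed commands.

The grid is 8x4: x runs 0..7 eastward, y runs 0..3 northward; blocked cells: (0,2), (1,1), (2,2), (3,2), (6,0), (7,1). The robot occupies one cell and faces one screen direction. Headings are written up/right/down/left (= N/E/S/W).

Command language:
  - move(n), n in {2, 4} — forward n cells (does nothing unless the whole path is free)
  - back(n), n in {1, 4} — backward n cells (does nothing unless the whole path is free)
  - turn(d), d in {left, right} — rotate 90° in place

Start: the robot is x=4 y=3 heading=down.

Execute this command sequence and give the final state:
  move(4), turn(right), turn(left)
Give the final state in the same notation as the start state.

begin: x=4 y=3 heading=down
[1] after move(4): x=4 y=3 heading=down
[2] after turn(right): x=4 y=3 heading=left
[3] after turn(left): x=4 y=3 heading=down

x=4 y=3 heading=down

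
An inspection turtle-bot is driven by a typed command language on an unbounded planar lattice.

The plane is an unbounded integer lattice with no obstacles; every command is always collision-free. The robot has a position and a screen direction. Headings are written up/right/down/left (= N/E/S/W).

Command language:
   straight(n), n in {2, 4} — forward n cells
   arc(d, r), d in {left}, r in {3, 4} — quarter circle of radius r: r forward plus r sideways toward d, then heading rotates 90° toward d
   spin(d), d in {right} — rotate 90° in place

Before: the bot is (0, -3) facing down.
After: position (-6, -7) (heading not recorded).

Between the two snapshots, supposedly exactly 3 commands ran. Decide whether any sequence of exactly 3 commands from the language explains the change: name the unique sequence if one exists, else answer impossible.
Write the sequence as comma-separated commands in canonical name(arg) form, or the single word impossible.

key: running arc(left, 4) before spin(right) would end elsewhere — order is forced
start: (0, -3) facing down
[1] after spin(right): (0, -3) facing left
[2] after straight(2): (-2, -3) facing left
[3] after arc(left, 4): (-6, -7) facing down
uniquely the one of 125 3-step routes that fits.

spin(right), straight(2), arc(left, 4)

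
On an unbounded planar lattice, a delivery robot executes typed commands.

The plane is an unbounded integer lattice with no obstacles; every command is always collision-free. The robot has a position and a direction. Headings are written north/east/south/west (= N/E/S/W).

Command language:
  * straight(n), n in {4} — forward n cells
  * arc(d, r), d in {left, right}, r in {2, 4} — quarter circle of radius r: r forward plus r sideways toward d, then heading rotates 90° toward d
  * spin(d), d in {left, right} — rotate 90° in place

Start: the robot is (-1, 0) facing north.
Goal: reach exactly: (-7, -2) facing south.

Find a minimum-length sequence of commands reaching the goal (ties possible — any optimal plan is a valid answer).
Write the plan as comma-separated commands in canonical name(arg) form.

arc(left, 2), arc(left, 4)

start: (-1, 0) facing north
1. arc(left, 2) → (-3, 2) facing west
2. arc(left, 4) → (-7, -2) facing south
shorter routes all fall short; 2 is best.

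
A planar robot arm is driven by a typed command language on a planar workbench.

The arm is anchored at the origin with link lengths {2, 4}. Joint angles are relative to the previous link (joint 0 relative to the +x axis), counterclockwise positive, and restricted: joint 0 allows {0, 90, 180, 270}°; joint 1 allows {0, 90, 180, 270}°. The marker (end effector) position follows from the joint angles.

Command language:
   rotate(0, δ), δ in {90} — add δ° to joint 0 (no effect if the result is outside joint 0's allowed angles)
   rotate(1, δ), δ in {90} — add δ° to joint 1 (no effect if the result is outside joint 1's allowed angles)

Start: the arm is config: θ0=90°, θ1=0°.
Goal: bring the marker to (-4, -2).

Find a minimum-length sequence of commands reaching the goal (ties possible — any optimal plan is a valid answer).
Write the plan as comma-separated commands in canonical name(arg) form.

initial: config: θ0=90°, θ1=0°
t=1 rotate(1, 90) ⇒ config: θ0=90°, θ1=90°
t=2 rotate(1, 90) ⇒ config: θ0=90°, θ1=180°
t=3 rotate(1, 90) ⇒ config: θ0=90°, θ1=270°
t=4 rotate(0, 90) ⇒ config: θ0=180°, θ1=270°
t=5 rotate(0, 90) ⇒ config: θ0=270°, θ1=270°
no 4-step plan works, so 5 is optimal.

rotate(1, 90), rotate(1, 90), rotate(1, 90), rotate(0, 90), rotate(0, 90)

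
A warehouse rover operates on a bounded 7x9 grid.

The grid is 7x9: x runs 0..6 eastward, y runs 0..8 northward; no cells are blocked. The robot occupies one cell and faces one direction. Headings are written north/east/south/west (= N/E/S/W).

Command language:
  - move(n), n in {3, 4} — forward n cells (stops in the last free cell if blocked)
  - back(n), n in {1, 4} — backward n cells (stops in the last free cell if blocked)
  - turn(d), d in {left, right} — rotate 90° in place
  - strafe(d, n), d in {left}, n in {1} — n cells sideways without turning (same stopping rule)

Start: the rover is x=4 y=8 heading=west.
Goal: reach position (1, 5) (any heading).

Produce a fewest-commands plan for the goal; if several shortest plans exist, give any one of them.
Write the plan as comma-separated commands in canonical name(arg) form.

move(3), turn(left), move(3)

initial: x=4 y=8 heading=west
[1] after move(3): x=1 y=8 heading=west
[2] after turn(left): x=1 y=8 heading=south
[3] after move(3): x=1 y=5 heading=south
nothing shorter than 3 reaches the goal.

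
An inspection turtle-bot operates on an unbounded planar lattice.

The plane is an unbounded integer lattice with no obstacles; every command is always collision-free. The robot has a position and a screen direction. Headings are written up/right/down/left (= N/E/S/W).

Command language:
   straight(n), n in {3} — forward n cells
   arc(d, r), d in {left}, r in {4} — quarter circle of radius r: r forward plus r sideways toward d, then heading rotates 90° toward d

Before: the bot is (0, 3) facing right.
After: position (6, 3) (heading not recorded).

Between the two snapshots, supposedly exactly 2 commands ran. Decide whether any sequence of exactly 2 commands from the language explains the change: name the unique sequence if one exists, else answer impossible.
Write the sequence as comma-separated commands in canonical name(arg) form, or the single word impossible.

from: (0, 3) facing right
step 1 (straight(3)): (3, 3) facing right
step 2 (straight(3)): (6, 3) facing right
uniquely the one of 4 2-step routes that fits.

straight(3), straight(3)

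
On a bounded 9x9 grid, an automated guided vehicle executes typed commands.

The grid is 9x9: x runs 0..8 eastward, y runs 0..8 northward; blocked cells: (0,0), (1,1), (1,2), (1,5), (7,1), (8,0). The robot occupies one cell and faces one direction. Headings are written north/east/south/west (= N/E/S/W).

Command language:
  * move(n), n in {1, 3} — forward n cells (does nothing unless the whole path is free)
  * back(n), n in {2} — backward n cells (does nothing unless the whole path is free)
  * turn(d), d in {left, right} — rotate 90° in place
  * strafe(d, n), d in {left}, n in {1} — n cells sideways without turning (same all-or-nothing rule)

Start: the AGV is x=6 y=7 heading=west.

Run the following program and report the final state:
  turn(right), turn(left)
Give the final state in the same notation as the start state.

t0: x=6 y=7 heading=west
[1] after turn(right): x=6 y=7 heading=north
[2] after turn(left): x=6 y=7 heading=west

x=6 y=7 heading=west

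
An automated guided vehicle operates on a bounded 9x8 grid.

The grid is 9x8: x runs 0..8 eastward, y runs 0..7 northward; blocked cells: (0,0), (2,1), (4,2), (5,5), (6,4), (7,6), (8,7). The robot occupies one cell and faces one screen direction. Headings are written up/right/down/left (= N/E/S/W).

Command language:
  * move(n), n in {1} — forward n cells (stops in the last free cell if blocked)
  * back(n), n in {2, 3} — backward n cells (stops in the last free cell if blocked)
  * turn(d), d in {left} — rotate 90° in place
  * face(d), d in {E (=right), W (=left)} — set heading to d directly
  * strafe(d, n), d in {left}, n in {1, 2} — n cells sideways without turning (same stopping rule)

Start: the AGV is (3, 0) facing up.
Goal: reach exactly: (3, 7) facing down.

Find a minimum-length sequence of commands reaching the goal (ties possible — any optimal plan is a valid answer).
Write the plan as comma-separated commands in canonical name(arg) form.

turn(left), turn(left), back(3), back(3), back(3)

initial: (3, 0) facing up
t=1 turn(left) ⇒ (3, 0) facing left
t=2 turn(left) ⇒ (3, 0) facing down
t=3 back(3) ⇒ (3, 3) facing down
t=4 back(3) ⇒ (3, 6) facing down
t=5 back(3) ⇒ (3, 7) facing down
minimal: 5 command(s), checked below 5.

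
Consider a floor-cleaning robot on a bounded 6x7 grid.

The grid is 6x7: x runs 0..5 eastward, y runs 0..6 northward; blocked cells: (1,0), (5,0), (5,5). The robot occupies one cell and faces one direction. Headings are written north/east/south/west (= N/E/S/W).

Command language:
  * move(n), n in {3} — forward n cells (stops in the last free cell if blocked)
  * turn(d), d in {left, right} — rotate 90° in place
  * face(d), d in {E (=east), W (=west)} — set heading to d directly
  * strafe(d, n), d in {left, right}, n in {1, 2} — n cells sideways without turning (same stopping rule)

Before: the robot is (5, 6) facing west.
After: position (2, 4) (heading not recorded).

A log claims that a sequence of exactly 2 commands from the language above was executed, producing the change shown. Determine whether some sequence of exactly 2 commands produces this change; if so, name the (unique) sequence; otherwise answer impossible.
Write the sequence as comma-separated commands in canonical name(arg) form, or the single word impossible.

move(3), strafe(left, 2)

key: order matters: swapping move(3) and strafe(left, 2) lands elsewhere
initial: (5, 6) facing west
[1] after move(3): (2, 6) facing west
[2] after strafe(left, 2): (2, 4) facing west
no rival 2-sequence matches.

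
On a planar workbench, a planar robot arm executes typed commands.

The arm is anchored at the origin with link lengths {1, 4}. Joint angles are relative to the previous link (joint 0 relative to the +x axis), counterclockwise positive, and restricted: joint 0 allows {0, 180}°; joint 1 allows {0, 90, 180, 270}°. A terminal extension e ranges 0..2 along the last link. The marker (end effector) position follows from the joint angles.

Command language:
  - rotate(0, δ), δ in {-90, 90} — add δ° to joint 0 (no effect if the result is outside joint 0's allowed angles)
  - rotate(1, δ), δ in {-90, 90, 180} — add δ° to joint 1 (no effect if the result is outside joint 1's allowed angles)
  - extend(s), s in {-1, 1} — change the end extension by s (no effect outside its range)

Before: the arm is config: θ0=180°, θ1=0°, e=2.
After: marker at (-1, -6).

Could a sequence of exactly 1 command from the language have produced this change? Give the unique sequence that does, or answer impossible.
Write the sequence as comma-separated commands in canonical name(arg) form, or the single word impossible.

from: config: θ0=180°, θ1=0°, e=2
t=1 rotate(1, 90) ⇒ config: θ0=180°, θ1=90°, e=2
all 7 alternatives checked — unique.

rotate(1, 90)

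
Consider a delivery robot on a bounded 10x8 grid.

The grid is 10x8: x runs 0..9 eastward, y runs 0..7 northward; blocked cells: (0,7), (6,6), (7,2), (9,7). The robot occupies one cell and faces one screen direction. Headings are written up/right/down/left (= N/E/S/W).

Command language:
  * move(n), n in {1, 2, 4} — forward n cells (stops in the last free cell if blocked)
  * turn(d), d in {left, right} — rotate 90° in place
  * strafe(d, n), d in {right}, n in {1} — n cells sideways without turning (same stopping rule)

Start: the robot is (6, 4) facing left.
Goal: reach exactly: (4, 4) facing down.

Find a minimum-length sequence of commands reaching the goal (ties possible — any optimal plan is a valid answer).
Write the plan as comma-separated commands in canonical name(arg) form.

move(2), turn(left)

begin: (6, 4) facing left
[1] after move(2): (4, 4) facing left
[2] after turn(left): (4, 4) facing down
shorter routes all fall short; 2 is best.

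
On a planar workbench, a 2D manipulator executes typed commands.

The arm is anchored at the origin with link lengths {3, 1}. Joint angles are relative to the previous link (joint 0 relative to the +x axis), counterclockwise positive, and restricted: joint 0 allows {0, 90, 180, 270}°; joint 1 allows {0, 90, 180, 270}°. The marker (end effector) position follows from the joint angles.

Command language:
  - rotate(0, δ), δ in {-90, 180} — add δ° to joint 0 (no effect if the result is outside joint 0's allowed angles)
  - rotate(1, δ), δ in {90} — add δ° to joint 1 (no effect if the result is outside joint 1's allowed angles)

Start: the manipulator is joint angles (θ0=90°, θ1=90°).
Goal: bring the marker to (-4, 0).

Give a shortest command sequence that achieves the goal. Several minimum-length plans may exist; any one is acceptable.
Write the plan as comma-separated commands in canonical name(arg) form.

from: joint angles (θ0=90°, θ1=90°)
1. rotate(1, 90) → joint angles (θ0=90°, θ1=180°)
2. rotate(1, 90) → joint angles (θ0=90°, θ1=270°)
3. rotate(1, 90) → joint angles (θ0=90°, θ1=0°)
4. rotate(0, 180) → joint angles (θ0=270°, θ1=0°)
5. rotate(0, -90) → joint angles (θ0=180°, θ1=0°)
nothing shorter than 5 reaches the goal.

rotate(1, 90), rotate(1, 90), rotate(1, 90), rotate(0, 180), rotate(0, -90)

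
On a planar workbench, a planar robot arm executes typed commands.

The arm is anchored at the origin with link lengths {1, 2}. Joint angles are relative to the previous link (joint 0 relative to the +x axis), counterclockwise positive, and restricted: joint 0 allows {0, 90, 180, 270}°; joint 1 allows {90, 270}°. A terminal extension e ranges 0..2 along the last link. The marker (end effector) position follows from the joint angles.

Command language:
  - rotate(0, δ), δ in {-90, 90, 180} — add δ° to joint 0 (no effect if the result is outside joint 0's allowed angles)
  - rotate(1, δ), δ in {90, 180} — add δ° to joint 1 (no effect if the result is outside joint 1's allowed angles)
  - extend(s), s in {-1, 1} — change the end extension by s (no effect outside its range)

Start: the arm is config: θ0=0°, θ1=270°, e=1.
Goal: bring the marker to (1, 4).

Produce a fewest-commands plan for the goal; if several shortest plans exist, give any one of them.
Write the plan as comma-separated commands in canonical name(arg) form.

rotate(1, 180), extend(1)

start: config: θ0=0°, θ1=270°, e=1
step 1 (rotate(1, 180)): config: θ0=0°, θ1=90°, e=1
step 2 (extend(1)): config: θ0=0°, θ1=90°, e=2
no 1-step plan works, so 2 is optimal.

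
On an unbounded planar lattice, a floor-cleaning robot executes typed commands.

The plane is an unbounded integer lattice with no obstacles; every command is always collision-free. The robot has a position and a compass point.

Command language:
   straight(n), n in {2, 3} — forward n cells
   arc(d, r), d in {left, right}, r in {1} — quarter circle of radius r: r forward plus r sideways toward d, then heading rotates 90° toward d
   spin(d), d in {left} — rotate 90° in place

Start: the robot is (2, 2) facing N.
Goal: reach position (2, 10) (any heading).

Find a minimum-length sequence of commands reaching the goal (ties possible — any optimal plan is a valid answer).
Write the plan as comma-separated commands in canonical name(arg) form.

t0: (2, 2) facing N
[1] after straight(2): (2, 4) facing N
[2] after straight(3): (2, 7) facing N
[3] after straight(3): (2, 10) facing N
minimal: 3 command(s), checked below 3.

straight(2), straight(3), straight(3)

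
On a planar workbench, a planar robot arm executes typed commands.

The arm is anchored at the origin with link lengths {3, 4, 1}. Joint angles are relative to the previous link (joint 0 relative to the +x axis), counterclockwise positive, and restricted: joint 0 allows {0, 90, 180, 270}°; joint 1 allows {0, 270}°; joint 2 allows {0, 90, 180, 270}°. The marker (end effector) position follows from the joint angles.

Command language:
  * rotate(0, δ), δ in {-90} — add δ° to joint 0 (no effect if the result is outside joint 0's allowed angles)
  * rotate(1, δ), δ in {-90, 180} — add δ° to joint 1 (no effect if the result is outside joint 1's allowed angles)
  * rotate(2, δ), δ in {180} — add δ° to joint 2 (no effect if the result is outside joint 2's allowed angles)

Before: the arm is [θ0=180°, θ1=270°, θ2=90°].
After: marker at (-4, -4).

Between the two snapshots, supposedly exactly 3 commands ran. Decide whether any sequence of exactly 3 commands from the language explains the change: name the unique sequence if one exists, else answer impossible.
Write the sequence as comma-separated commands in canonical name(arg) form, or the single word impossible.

rotate(0, -90), rotate(0, -90), rotate(0, -90)

initial: [θ0=180°, θ1=270°, θ2=90°]
step 1 (rotate(0, -90)): [θ0=90°, θ1=270°, θ2=90°]
step 2 (rotate(0, -90)): [θ0=0°, θ1=270°, θ2=90°]
step 3 (rotate(0, -90)): [θ0=270°, θ1=270°, θ2=90°]
all 64 alternatives checked — unique.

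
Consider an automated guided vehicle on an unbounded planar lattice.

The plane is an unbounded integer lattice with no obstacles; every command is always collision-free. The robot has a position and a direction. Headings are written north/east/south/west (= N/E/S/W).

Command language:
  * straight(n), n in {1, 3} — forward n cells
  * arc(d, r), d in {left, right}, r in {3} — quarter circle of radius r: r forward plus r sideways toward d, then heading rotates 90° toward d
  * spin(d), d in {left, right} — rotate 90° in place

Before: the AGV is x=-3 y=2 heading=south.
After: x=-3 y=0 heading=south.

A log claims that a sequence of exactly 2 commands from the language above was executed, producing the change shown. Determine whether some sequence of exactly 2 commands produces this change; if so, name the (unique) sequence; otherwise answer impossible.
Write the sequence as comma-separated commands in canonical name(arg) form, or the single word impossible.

straight(1), straight(1)

key: heading stays S — no command in the sequence turns
from: x=-3 y=2 heading=south
1. straight(1) → x=-3 y=1 heading=south
2. straight(1) → x=-3 y=0 heading=south
no other 2-command option fits: unique.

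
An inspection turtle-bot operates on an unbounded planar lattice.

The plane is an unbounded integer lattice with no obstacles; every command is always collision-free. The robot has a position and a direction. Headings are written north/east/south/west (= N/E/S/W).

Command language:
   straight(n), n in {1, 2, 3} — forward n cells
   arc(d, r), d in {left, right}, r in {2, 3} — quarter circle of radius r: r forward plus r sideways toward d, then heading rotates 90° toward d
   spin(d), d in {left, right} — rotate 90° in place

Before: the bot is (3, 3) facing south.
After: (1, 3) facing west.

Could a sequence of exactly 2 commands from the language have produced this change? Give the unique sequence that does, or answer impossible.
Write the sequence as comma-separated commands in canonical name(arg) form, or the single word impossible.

spin(right), straight(2)

key: order matters: swapping spin(right) and straight(2) lands elsewhere
t0: (3, 3) facing south
step 1 (spin(right)): (3, 3) facing west
step 2 (straight(2)): (1, 3) facing west
uniquely the one of 81 2-step routes that fits.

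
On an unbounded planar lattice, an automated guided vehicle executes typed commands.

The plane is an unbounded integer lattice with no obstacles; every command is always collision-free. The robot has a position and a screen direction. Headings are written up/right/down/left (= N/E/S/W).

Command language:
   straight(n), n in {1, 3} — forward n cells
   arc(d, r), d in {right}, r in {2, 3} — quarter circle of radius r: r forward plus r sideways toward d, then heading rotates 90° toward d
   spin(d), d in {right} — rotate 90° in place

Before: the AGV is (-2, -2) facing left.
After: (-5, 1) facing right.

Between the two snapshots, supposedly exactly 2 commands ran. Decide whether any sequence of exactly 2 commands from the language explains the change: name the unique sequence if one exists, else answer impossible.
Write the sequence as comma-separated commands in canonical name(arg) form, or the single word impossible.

key: order matters: swapping arc(right, 3) and spin(right) lands elsewhere
from: (-2, -2) facing left
step 1 (arc(right, 3)): (-5, 1) facing up
step 2 (spin(right)): (-5, 1) facing right
uniquely the one of 25 2-step routes that fits.

arc(right, 3), spin(right)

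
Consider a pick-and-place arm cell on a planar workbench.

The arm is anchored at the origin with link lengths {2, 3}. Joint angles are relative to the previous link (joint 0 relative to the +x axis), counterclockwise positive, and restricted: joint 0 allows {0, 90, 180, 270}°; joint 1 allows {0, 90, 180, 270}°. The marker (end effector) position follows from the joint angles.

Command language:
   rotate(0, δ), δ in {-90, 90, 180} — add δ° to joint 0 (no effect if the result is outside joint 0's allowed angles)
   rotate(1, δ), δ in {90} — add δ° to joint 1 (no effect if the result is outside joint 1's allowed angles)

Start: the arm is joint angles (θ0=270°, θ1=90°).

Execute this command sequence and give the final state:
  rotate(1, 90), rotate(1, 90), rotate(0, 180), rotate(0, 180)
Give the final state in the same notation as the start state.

joint angles (θ0=270°, θ1=270°)

begin: joint angles (θ0=270°, θ1=90°)
1. rotate(1, 90) → joint angles (θ0=270°, θ1=180°)
2. rotate(1, 90) → joint angles (θ0=270°, θ1=270°)
3. rotate(0, 180) → joint angles (θ0=90°, θ1=270°)
4. rotate(0, 180) → joint angles (θ0=270°, θ1=270°)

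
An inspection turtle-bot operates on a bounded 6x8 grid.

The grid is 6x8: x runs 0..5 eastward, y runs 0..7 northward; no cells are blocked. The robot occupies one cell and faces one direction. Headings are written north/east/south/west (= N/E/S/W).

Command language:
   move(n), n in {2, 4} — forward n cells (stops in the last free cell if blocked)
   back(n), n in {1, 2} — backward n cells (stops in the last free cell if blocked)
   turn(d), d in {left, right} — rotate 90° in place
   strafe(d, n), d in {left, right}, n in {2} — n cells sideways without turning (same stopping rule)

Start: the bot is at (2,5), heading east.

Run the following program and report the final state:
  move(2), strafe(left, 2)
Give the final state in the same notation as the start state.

at (4,7), heading east

initial: at (2,5), heading east
1. move(2) → at (4,5), heading east
2. strafe(left, 2) → at (4,7), heading east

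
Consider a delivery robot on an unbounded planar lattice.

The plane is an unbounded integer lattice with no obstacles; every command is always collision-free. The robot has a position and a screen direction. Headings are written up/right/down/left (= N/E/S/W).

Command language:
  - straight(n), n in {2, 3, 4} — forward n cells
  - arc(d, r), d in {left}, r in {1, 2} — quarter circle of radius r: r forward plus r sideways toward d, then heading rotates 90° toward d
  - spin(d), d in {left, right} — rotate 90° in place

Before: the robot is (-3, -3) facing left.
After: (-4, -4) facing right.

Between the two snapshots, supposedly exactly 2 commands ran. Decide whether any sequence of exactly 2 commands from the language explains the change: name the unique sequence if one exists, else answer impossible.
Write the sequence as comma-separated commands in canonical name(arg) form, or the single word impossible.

arc(left, 1), spin(left)

key: running spin(left) before arc(left, 1) would end elsewhere — order is forced
start: (-3, -3) facing left
[1] after arc(left, 1): (-4, -4) facing down
[2] after spin(left): (-4, -4) facing right
all 49 alternatives checked — unique.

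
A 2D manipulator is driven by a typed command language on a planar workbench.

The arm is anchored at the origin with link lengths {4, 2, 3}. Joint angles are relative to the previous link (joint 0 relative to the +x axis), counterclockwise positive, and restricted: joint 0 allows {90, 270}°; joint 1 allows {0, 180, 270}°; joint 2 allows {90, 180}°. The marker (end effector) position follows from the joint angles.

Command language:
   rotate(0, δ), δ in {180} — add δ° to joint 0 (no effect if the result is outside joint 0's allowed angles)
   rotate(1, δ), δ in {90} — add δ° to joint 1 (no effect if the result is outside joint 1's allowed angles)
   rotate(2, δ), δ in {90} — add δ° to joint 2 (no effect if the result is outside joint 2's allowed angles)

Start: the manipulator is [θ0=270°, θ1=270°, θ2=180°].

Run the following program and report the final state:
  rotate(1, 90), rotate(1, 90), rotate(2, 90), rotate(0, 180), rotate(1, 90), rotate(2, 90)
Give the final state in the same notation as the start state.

[θ0=90°, θ1=0°, θ2=180°]

begin: [θ0=270°, θ1=270°, θ2=180°]
step 1 (rotate(1, 90)): [θ0=270°, θ1=0°, θ2=180°]
step 2 (rotate(1, 90)): [θ0=270°, θ1=0°, θ2=180°]
step 3 (rotate(2, 90)): [θ0=270°, θ1=0°, θ2=180°]
step 4 (rotate(0, 180)): [θ0=90°, θ1=0°, θ2=180°]
step 5 (rotate(1, 90)): [θ0=90°, θ1=0°, θ2=180°]
step 6 (rotate(2, 90)): [θ0=90°, θ1=0°, θ2=180°]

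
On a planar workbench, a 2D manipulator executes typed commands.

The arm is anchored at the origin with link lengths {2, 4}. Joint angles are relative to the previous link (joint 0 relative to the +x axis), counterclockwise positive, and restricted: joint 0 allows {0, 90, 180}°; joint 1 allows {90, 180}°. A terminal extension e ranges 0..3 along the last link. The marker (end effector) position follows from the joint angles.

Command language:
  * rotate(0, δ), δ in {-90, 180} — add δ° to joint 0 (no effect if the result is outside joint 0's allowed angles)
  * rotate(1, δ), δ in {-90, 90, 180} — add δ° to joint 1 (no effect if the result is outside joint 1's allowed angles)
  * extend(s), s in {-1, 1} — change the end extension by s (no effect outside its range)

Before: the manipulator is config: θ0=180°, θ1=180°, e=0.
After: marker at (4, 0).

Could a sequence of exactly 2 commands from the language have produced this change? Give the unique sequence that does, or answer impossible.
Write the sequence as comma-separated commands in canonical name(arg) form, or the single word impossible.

from: config: θ0=180°, θ1=180°, e=0
1. extend(1) → config: θ0=180°, θ1=180°, e=1
2. extend(1) → config: θ0=180°, θ1=180°, e=2
uniquely the one of 49 2-step routes that fits.

extend(1), extend(1)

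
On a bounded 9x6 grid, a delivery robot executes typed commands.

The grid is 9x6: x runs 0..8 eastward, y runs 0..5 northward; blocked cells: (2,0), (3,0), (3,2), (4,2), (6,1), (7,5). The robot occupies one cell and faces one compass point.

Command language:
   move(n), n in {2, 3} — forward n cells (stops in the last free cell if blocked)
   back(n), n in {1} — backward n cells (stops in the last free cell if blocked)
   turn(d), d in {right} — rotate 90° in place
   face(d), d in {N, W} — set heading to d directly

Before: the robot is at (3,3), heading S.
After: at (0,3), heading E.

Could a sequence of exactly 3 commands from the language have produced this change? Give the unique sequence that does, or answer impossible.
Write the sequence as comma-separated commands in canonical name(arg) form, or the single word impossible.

impossible

all 216 sequences checked — none match.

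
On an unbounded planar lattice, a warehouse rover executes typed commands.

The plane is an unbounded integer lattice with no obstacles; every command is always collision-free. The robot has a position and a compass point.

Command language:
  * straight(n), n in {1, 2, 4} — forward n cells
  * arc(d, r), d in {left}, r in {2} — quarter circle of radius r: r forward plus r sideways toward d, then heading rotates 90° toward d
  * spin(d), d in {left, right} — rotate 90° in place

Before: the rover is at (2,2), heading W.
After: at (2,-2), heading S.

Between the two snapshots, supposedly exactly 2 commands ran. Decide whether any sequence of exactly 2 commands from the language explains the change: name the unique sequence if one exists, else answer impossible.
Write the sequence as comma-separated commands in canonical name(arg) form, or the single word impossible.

key: running straight(4) before spin(left) would end elsewhere — order is forced
t0: at (2,2), heading W
1. spin(left) → at (2,2), heading S
2. straight(4) → at (2,-2), heading S
uniquely the one of 36 2-step routes that fits.

spin(left), straight(4)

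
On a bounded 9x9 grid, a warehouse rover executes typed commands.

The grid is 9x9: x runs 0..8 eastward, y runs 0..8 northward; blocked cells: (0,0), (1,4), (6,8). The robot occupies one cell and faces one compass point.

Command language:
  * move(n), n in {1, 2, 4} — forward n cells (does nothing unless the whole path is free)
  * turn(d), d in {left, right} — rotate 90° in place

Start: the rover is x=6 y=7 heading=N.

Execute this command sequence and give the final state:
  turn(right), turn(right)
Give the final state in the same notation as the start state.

initial: x=6 y=7 heading=N
t=1 turn(right) ⇒ x=6 y=7 heading=E
t=2 turn(right) ⇒ x=6 y=7 heading=S

x=6 y=7 heading=S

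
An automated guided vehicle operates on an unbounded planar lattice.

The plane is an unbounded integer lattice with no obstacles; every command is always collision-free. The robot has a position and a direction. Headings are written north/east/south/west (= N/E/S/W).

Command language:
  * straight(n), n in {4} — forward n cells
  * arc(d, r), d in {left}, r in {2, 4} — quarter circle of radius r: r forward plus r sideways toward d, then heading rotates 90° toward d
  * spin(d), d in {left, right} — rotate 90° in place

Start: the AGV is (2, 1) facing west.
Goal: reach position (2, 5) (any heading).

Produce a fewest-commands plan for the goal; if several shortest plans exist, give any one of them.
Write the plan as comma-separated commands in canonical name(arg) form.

initial: (2, 1) facing west
1. spin(right) → (2, 1) facing north
2. straight(4) → (2, 5) facing north
no 1-step plan works, so 2 is optimal.

spin(right), straight(4)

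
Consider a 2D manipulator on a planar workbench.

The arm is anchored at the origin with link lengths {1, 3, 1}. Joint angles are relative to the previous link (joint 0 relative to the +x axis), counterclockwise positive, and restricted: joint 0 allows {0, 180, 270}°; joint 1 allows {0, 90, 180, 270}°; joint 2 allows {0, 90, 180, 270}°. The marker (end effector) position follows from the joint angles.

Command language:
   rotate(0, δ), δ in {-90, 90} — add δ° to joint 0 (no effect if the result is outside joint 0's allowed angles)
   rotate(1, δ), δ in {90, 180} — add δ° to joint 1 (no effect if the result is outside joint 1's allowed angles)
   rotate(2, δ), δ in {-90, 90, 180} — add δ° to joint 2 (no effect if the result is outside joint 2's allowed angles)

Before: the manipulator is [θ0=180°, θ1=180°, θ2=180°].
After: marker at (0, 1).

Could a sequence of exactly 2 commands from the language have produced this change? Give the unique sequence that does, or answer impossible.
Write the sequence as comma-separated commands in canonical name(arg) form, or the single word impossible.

rotate(0, -90), rotate(0, 90)

key: order matters: swapping rotate(0, -90) and rotate(0, 90) lands elsewhere
start: [θ0=180°, θ1=180°, θ2=180°]
1. rotate(0, -90) → [θ0=180°, θ1=180°, θ2=180°]
2. rotate(0, 90) → [θ0=270°, θ1=180°, θ2=180°]
uniquely the one of 49 2-step routes that fits.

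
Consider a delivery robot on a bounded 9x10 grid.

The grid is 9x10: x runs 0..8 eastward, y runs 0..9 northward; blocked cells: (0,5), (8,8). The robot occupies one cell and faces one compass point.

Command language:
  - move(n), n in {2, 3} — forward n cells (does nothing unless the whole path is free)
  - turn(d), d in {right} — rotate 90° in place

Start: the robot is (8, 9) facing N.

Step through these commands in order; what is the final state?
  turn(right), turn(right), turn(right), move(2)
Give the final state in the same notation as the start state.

(6, 9) facing W

start: (8, 9) facing N
1. turn(right) → (8, 9) facing E
2. turn(right) → (8, 9) facing S
3. turn(right) → (8, 9) facing W
4. move(2) → (6, 9) facing W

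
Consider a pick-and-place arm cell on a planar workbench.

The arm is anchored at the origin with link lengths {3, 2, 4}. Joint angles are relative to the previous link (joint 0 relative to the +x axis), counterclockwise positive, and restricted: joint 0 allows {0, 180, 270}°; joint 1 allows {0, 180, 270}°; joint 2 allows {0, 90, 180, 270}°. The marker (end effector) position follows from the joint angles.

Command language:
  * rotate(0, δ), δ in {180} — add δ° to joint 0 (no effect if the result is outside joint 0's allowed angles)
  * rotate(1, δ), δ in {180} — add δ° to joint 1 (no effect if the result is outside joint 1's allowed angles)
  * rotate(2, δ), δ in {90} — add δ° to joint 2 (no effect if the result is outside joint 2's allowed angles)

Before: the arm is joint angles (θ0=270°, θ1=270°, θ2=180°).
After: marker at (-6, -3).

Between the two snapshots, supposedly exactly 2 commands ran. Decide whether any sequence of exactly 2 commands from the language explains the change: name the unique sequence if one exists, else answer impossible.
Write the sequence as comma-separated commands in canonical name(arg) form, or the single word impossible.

rotate(2, 90), rotate(2, 90)

from: joint angles (θ0=270°, θ1=270°, θ2=180°)
1. rotate(2, 90) → joint angles (θ0=270°, θ1=270°, θ2=270°)
2. rotate(2, 90) → joint angles (θ0=270°, θ1=270°, θ2=0°)
all 9 alternatives checked — unique.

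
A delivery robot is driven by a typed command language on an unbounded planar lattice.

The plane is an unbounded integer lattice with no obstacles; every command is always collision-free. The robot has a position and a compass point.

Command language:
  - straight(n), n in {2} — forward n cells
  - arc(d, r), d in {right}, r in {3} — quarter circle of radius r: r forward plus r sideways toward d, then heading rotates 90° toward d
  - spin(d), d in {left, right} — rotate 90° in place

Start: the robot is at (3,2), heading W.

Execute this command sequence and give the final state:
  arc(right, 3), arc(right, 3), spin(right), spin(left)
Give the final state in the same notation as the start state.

at (3,8), heading E

t0: at (3,2), heading W
t=1 arc(right, 3) ⇒ at (0,5), heading N
t=2 arc(right, 3) ⇒ at (3,8), heading E
t=3 spin(right) ⇒ at (3,8), heading S
t=4 spin(left) ⇒ at (3,8), heading E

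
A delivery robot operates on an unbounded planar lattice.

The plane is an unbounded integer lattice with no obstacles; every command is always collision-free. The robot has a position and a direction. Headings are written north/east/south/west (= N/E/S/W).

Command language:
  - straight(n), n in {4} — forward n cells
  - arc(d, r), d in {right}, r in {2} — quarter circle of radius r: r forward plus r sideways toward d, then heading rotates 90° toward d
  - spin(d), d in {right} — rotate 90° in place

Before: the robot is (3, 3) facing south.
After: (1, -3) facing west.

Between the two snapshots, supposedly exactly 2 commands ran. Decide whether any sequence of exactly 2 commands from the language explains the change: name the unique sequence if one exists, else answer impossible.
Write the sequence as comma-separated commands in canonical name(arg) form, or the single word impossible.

straight(4), arc(right, 2)

key: order matters: swapping straight(4) and arc(right, 2) lands elsewhere
t0: (3, 3) facing south
[1] after straight(4): (3, -1) facing south
[2] after arc(right, 2): (1, -3) facing west
uniquely the one of 9 2-step routes that fits.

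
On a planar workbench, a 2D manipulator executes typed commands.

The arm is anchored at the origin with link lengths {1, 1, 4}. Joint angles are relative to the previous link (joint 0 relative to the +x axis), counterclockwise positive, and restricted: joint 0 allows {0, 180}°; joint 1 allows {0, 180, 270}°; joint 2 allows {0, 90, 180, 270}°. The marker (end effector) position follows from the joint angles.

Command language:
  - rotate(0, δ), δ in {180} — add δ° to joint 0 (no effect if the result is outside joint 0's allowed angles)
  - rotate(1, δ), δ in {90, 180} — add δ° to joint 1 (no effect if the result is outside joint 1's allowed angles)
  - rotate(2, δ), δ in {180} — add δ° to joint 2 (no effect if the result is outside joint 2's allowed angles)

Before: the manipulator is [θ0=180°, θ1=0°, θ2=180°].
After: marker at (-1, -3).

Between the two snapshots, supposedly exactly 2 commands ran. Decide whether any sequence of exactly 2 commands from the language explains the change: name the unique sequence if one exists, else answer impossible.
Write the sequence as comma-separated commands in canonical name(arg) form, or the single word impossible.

key: running rotate(1, 90) before rotate(1, 180) would end elsewhere — order is forced
start: [θ0=180°, θ1=0°, θ2=180°]
t=1 rotate(1, 180) ⇒ [θ0=180°, θ1=180°, θ2=180°]
t=2 rotate(1, 90) ⇒ [θ0=180°, θ1=270°, θ2=180°]
no rival 2-sequence matches.

rotate(1, 180), rotate(1, 90)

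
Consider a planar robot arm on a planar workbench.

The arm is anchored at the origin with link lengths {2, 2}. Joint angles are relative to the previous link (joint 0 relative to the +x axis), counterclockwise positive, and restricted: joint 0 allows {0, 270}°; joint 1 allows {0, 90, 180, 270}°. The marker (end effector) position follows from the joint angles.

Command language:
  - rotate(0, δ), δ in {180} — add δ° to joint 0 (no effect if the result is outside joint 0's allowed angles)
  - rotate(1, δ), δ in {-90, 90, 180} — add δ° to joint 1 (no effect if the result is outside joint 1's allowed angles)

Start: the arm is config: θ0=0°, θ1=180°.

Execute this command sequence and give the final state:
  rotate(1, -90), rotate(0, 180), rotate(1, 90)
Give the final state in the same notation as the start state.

config: θ0=0°, θ1=180°

begin: config: θ0=0°, θ1=180°
t=1 rotate(1, -90) ⇒ config: θ0=0°, θ1=90°
t=2 rotate(0, 180) ⇒ config: θ0=0°, θ1=90°
t=3 rotate(1, 90) ⇒ config: θ0=0°, θ1=180°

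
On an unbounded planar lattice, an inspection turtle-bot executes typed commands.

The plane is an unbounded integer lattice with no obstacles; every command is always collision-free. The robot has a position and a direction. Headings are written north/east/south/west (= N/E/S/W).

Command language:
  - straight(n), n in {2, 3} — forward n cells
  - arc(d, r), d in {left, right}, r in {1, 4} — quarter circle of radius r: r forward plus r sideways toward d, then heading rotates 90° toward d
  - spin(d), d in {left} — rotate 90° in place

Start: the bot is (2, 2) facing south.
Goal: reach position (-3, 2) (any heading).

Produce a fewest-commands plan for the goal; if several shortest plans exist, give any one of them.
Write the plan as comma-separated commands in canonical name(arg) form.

arc(right, 4), arc(right, 1), straight(3)

t0: (2, 2) facing south
1. arc(right, 4) → (-2, -2) facing west
2. arc(right, 1) → (-3, -1) facing north
3. straight(3) → (-3, 2) facing north
shorter routes all fall short; 3 is best.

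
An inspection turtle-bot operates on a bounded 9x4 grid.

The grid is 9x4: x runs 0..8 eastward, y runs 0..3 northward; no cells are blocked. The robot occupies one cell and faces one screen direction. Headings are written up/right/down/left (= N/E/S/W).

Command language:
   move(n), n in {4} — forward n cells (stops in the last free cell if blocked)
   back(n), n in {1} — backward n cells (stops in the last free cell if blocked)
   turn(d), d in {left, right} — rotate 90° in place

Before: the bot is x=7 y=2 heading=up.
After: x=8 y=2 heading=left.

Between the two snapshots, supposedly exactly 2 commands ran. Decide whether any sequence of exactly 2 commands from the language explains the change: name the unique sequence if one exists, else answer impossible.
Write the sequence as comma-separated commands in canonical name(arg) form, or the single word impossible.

turn(left), back(1)

key: cell and facing (now W) both changed — the 2 commands mix motion and turning
from: x=7 y=2 heading=up
t=1 turn(left) ⇒ x=7 y=2 heading=left
t=2 back(1) ⇒ x=8 y=2 heading=left
all 16 alternatives checked — unique.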